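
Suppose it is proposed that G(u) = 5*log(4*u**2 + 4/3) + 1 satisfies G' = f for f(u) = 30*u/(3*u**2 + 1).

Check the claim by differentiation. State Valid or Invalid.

d/du[G] = 30*u/(3*u**2 + 1)
This equals f(u) exactly, so the claim holds.

Valid. The derivative of G reproduces f.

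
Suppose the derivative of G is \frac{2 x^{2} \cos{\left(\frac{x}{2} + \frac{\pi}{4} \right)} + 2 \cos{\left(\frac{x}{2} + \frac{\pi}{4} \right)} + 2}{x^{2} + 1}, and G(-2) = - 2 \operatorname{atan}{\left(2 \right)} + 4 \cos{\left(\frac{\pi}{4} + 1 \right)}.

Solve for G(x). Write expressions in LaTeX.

For G(x) to be correct, d/dx[G] must agree with the stated G'(x) identically.
A general antiderivative is 4 \sin{\left(\frac{x}{2} + \frac{\pi}{4} \right)} + 2 \operatorname{atan}{\left(x \right)} + C.
The condition gives C = - 2 \operatorname{atan}{\left(2 \right)} + 4 \cos{\left(\frac{\pi}{4} + 1 \right)} - (- 2 \operatorname{atan}{\left(2 \right)} + 4 \cos{\left(\frac{\pi}{4} + 1 \right)}) = 0.
So G(x) = 4 \sin{\left(\frac{x}{2} + \frac{\pi}{4} \right)} + 2 \operatorname{atan}{\left(x \right)}.
Check: d/dx[4 \sin{\left(\frac{x}{2} + \frac{\pi}{4} \right)} + 2 \operatorname{atan}{\left(x \right)}] = \frac{2 x^{2} \cos{\left(\frac{x}{2} + \frac{\pi}{4} \right)} + 2 \cos{\left(\frac{x}{2} + \frac{\pi}{4} \right)} + 2}{x^{2} + 1} = G'(x).

G(x) = 4 \sin{\left(\frac{x}{2} + \frac{\pi}{4} \right)} + 2 \operatorname{atan}{\left(x \right)}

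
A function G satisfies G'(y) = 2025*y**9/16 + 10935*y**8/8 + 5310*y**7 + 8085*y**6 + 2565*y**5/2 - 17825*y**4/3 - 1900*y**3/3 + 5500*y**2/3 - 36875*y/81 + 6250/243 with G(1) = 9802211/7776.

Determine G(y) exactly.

Recognize the product-rule pattern: G'(y) = u'v + uv' with u = 2*(-3*y**2/2 - 4*y + 5/3)**4, v = 5*y**2/4 + 5*y/3, so integration by parts undoes it.
A general antiderivative is 2*(5*y**2/4 + 5*y/3)*(-3*y**2/2 - 4*y + 5/3)**4 + C.
The condition gives C = 9802211/7776 - (9794435/7776) = 1.
So G(y) = 405*y**10/32 + 1215*y**9/8 + 2655*y**8/4 + 1155*y**7 + 855*y**6/4 - 3565*y**5/3 - 475*y**4/3 + 5500*y**3/9 - 36875*y**2/162 + 6250*y/243 + 1.
Check: d/dy[405*y**10/32 + 1215*y**9/8 + 2655*y**8/4 + 1155*y**7 + 855*y**6/4 - 3565*y**5/3 - 475*y**4/3 + 5500*y**3/9 - 36875*y**2/162 + 6250*y/243 + 1] = 2025*y**9/16 + 10935*y**8/8 + 5310*y**7 + 8085*y**6 + 2565*y**5/2 - 17825*y**4/3 - 1900*y**3/3 + 5500*y**2/3 - 36875*y/81 + 6250/243 = G'(y).

G(y) = 405*y**10/32 + 1215*y**9/8 + 2655*y**8/4 + 1155*y**7 + 855*y**6/4 - 3565*y**5/3 - 475*y**4/3 + 5500*y**3/9 - 36875*y**2/162 + 6250*y/243 + 1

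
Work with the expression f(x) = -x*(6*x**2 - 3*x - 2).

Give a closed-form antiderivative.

An antiderivative is F(x) = -3*x**4/2 + x**3 + x**2.

Any candidate F(x) must reproduce f(x) exactly when differentiated.
Check: d/dx[-3*x**4/2 + x**3 + x**2] = -6*x**3 + 3*x**2 + 2*x, which equals f(x).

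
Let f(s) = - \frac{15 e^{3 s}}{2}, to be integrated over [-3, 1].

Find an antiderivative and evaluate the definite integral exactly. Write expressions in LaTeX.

Since d/ds undoes antidifferentiation here, F'(s) = f(s) is required of F(s).
F(s) = - \frac{5 e^{3 s}}{2} is an antiderivative of f.
Check: d/ds[- \frac{5 e^{3 s}}{2}] = - \frac{15 e^{3 s}}{2} = f(s).
F(1) = - \frac{5 e^{3}}{2}; F(-3) = - \frac{5}{2 e^{9}}.
Integral = F(1) - F(-3) = - \frac{5 e^{3}}{2} + \frac{5}{2 e^{9}}.

Antiderivative: F(s) = - \frac{5 e^{3 s}}{2}; value = - \frac{5 e^{3}}{2} + \frac{5}{2 e^{9}}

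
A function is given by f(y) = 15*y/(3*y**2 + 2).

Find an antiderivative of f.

An antiderivative is F(y) = 5*log(3*y**2 + 2)/2.

f matches the chain-rule pattern g'(h)*h' with inner function h(y) = 3*y**2 + 2; substituting u = h(y) collapses the integral.
Check: d/dy[5*log(3*y**2 + 2)/2] = 15*y/(3*y**2 + 2) = f(y).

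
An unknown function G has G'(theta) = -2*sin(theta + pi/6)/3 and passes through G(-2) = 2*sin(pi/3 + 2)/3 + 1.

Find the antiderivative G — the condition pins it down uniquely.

Check a candidate G(theta) by differentiating: d/dtheta[G] must match the given G'(theta).
A general antiderivative is 2*cos(theta + pi/6)/3 + C.
The condition gives C = 2*sin(pi/3 + 2)/3 + 1 - (2*sin(pi/3 + 2)/3) = 1.
So G(theta) = 2*cos(theta + pi/6)/3 + 1.
Check: d/dtheta[2*cos(theta + pi/6)/3 + 1] = -2*sin(theta + pi/6)/3 = G'(theta).

G(theta) = 2*cos(theta + pi/6)/3 + 1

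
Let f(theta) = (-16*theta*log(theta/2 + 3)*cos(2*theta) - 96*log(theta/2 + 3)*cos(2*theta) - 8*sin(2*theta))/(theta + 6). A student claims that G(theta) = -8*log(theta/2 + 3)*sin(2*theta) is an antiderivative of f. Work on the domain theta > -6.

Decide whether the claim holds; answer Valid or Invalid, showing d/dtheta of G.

Valid - differentiating G returns exactly f.

d/dtheta[G] = (-16*theta*log(theta/2 + 3)*cos(2*theta) - 96*log(theta/2 + 3)*cos(2*theta) - 8*sin(2*theta))/(theta + 6)
This equals f(theta) exactly, so the claim holds.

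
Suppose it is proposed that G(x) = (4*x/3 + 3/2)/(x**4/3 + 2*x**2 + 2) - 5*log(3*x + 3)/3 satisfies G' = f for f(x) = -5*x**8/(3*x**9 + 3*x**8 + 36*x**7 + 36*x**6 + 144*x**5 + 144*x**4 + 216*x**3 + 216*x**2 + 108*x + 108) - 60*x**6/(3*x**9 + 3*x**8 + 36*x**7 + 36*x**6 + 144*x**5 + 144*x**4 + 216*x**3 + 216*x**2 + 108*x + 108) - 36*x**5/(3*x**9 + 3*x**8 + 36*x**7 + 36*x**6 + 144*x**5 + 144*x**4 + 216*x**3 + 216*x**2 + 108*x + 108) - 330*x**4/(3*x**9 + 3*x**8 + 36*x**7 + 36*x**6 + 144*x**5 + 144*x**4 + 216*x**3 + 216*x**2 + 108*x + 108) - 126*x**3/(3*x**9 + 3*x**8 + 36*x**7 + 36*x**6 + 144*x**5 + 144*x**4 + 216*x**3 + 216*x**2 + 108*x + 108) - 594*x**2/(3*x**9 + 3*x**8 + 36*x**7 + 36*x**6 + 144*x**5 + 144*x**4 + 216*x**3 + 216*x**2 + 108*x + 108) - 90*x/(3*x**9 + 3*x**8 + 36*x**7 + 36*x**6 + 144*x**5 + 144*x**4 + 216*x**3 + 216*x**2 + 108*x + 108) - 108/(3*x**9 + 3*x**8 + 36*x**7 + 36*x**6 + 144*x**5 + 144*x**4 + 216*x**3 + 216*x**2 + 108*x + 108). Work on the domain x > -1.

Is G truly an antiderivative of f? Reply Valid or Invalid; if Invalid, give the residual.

d/dx[G] = (-5*x**8 - 60*x**6 - 36*x**5 - 330*x**4 - 126*x**3 - 594*x**2 - 90*x - 108)/(3*x**9 + 3*x**8 + 36*x**7 + 36*x**6 + 144*x**5 + 144*x**4 + 216*x**3 + 216*x**2 + 108*x + 108)
This equals f(x) exactly, so the claim holds.

Valid - the claim checks out under differentiation.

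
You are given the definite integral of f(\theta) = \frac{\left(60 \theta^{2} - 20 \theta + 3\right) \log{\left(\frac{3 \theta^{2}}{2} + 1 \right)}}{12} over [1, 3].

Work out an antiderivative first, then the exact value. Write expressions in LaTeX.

Antiderivative: F(\theta) = \frac{- 120 \theta^{3} + 90 \theta^{2} + 9 \theta \left(20 \theta^{2} - 10 \theta + 3\right) \log{\left(\frac{3 \theta^{2}}{2} + 1 \right)} + 186 \theta - 60 \log{\left(\theta^{2} + \frac{2}{3} \right)} - 62 \sqrt{6} \operatorname{atan}{\left(\frac{\sqrt{6} \theta}{2} \right)}}{108}; value = - \frac{169}{9} - \frac{31 \sqrt{6} \operatorname{atan}{\left(\frac{3 \sqrt{6}}{2} \right)}}{54} - \frac{5 \log{\left(\frac{29}{3} \right)}}{9} - \frac{13 \log{\left(\frac{5}{2} \right)}}{12} + \frac{5 \log{\left(\frac{5}{3} \right)}}{9} + \frac{31 \sqrt{6} \operatorname{atan}{\left(\frac{\sqrt{6}}{2} \right)}}{54} + \frac{153 \log{\left(\frac{29}{2} \right)}}{4}

Any candidate F(\theta) must reproduce f(\theta) exactly when differentiated.
F(\theta) = \frac{- 120 \theta^{3} + 90 \theta^{2} + 9 \theta \left(20 \theta^{2} - 10 \theta + 3\right) \log{\left(\frac{3 \theta^{2}}{2} + 1 \right)} + 186 \theta - 60 \log{\left(\theta^{2} + \frac{2}{3} \right)} - 62 \sqrt{6} \operatorname{atan}{\left(\frac{\sqrt{6} \theta}{2} \right)}}{108} is an antiderivative of f.
Check: d/d\theta[\frac{- 120 \theta^{3} + 90 \theta^{2} + 9 \theta \left(20 \theta^{2} - 10 \theta + 3\right) \log{\left(\frac{3 \theta^{2}}{2} + 1 \right)} + 186 \theta - 60 \log{\left(\theta^{2} + \frac{2}{3} \right)} - 62 \sqrt{6} \operatorname{atan}{\left(\frac{\sqrt{6} \theta}{2} \right)}}{108}] = 5 \theta^{2} \log{\left(\frac{3 \theta^{2}}{2} + 1 \right)} - \frac{5 \theta \log{\left(\frac{3 \theta^{2}}{2} + 1 \right)}}{3} + \frac{\log{\left(\frac{3 \theta^{2}}{2} + 1 \right)}}{4}, which equals f(\theta).
F(3) = - \frac{52}{3} - \frac{31 \sqrt{6} \operatorname{atan}{\left(\frac{3 \sqrt{6}}{2} \right)}}{54} - \frac{5 \log{\left(\frac{29}{3} \right)}}{9} + \frac{153 \log{\left(\frac{29}{2} \right)}}{4}; F(1) = - \frac{31 \sqrt{6} \operatorname{atan}{\left(\frac{\sqrt{6}}{2} \right)}}{54} - \frac{5 \log{\left(\frac{5}{3} \right)}}{9} + \frac{13 \log{\left(\frac{5}{2} \right)}}{12} + \frac{13}{9}.
Integral = F(3) - F(1) = - \frac{169}{9} - \frac{31 \sqrt{6} \operatorname{atan}{\left(\frac{3 \sqrt{6}}{2} \right)}}{54} - \frac{5 \log{\left(\frac{29}{3} \right)}}{9} - \frac{13 \log{\left(\frac{5}{2} \right)}}{12} + \frac{5 \log{\left(\frac{5}{3} \right)}}{9} + \frac{31 \sqrt{6} \operatorname{atan}{\left(\frac{\sqrt{6}}{2} \right)}}{54} + \frac{153 \log{\left(\frac{29}{2} \right)}}{4}.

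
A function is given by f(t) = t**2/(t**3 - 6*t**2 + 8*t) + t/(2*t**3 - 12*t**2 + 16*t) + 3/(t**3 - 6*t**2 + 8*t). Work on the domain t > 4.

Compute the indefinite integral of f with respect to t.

The denominator factors as 2*t*(t - 4)*(t - 2); partial fractions split f into directly integrable pieces: -2/(t - 2) + 21/(8*(t - 4)) + 3/(8*t).
Check: d/dt[3*log(t)/8 + 21*log(t - 4)/8 - 2*log(t - 2)] = (2*t**2 + t + 6)/(2*t**3 - 12*t**2 + 16*t), which equals f(t).

F(t) = 3*log(t)/8 + 21*log(t - 4)/8 - 2*log(t - 2) + C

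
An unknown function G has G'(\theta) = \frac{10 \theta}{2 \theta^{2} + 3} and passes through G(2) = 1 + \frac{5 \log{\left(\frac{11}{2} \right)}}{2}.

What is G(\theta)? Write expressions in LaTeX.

G(\theta) = \frac{5 \log{\left(\theta^{2} + \frac{3}{2} \right)}}{2} + 1

G'(\theta) matches the chain-rule pattern g'(h)*h' with inner function h(\theta) = \theta^{2} + \frac{3}{2}; substituting u = h(\theta) collapses the integral.
A general antiderivative is \frac{5 \log{\left(\theta^{2} + \frac{3}{2} \right)}}{2} + C.
The condition gives C = 1 + \frac{5 \log{\left(\frac{11}{2} \right)}}{2} - (\frac{5 \log{\left(\frac{11}{2} \right)}}{2}) = 1.
So G(\theta) = \frac{5 \log{\left(\theta^{2} + \frac{3}{2} \right)}}{2} + 1.
Check: d/d\theta[\frac{5 \log{\left(\theta^{2} + \frac{3}{2} \right)}}{2} + 1] = \frac{10 \theta}{2 \theta^{2} + 3} = G'(\theta).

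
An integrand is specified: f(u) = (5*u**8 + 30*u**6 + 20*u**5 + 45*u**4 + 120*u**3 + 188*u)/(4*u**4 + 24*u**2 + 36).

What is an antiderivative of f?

An antiderivative is F(u) = u**5/4 + 5*u**2/2 - 1/(u**2 + 3).

A first test for any F(u): its u-derivative must equal f(u) identically.
Check: d/du[u**5/4 + 5*u**2/2 - 1/(u**2 + 3)] = (5*u**8 + 30*u**6 + 20*u**5 + 45*u**4 + 120*u**3 + 188*u)/(4*u**4 + 24*u**2 + 36) = f(u).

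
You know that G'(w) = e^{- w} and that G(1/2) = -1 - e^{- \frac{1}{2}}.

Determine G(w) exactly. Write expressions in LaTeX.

G(w) = - \left(e^{w} + 1\right) e^{- w}

Whatever form G(w) takes, its d/dw must return the stated G'(w).
A general antiderivative is - e^{- w} + C.
The condition gives C = -1 - e^{- \frac{1}{2}} - (- \frac{1}{e^{\frac{1}{2}}}) = -1.
So G(w) = - \left(e^{w} + 1\right) e^{- w}.
Check: d/dw[- \left(e^{w} + 1\right) e^{- w}] = e^{- w} = G'(w).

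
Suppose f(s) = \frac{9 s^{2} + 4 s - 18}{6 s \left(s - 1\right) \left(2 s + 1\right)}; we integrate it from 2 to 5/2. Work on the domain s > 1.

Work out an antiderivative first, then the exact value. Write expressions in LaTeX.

Antiderivative: F(s) = 3 \log{\left(s \right)} - \frac{5 \log{\left(s - 1 \right)}}{18} - \frac{71 \log{\left(s + \frac{1}{2} \right)}}{36}; value = - \frac{71 \log{\left(3 \right)}}{36} - 3 \log{\left(2 \right)} - \frac{5 \log{\left(\frac{3}{2} \right)}}{18} + \frac{179 \log{\left(\frac{5}{2} \right)}}{36}

The denominator factors as 6 s \left(s - 1\right) \left(2 s + 1\right); partial fractions split f into directly integrable pieces: - \frac{71}{18 \left(2 s + 1\right)} - \frac{5}{18 \left(s - 1\right)} + \frac{3}{s}.
F(s) = 3 \log{\left(s \right)} - \frac{5 \log{\left(s - 1 \right)}}{18} - \frac{71 \log{\left(s + \frac{1}{2} \right)}}{36} is an antiderivative of f.
Check: d/ds[3 \log{\left(s \right)} - \frac{5 \log{\left(s - 1 \right)}}{18} - \frac{71 \log{\left(s + \frac{1}{2} \right)}}{36}] = \frac{9 s^{2} + 4 s - 18}{12 s^{3} - 6 s^{2} - 6 s}, which equals f(s).
F(5/2) = - \frac{71 \log{\left(3 \right)}}{36} - \frac{5 \log{\left(\frac{3}{2} \right)}}{18} + 3 \log{\left(\frac{5}{2} \right)}; F(2) = - \frac{71 \log{\left(\frac{5}{2} \right)}}{36} + 3 \log{\left(2 \right)}.
Integral = F(5/2) - F(2) = - \frac{71 \log{\left(3 \right)}}{36} - 3 \log{\left(2 \right)} - \frac{5 \log{\left(\frac{3}{2} \right)}}{18} + \frac{179 \log{\left(\frac{5}{2} \right)}}{36}.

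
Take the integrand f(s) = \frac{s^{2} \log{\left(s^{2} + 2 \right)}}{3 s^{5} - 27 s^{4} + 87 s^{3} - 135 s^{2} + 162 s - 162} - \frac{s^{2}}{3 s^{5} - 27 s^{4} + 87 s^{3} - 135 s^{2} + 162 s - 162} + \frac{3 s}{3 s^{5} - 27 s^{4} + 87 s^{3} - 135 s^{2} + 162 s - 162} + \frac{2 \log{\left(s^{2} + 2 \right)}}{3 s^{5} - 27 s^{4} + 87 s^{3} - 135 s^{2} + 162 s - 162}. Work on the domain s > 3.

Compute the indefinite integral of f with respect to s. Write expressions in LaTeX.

F(s) = - \frac{\log{\left(s^{2} + 2 \right)}}{6 s^{2} - 36 s + 54} + C

f has the shape u'v + uv' for u = - \frac{2}{3 \left(2 s - 6\right)^{2}} and v = \log{\left(s^{2} + 2 \right)} — it is the derivative of the product u*v.
Check: d/ds[- \frac{\log{\left(s^{2} + 2 \right)}}{6 s^{2} - 36 s + 54}] = \frac{s^{2} \log{\left(s^{2} + 2 \right)} - s^{2} + 3 s + 2 \log{\left(s^{2} + 2 \right)}}{3 s^{5} - 27 s^{4} + 87 s^{3} - 135 s^{2} + 162 s - 162}, which equals f(s).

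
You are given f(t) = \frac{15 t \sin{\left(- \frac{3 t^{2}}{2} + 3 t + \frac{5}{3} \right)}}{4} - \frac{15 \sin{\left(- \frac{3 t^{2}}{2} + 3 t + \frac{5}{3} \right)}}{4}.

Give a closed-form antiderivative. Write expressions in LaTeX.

An antiderivative is F(t) = \frac{5 \cos{\left(- \frac{3 t^{2}}{2} + 3 t + \frac{5}{3} \right)}}{4}.

f matches the chain-rule pattern g'(h)*h' with inner function h(t) = - \frac{3 t^{2}}{2} + 3 t + \frac{5}{3}; substituting u = h(t) collapses the integral.
Check: d/dt[\frac{5 \cos{\left(- \frac{3 t^{2}}{2} + 3 t + \frac{5}{3} \right)}}{4}] = \frac{15 t \sin{\left(- \frac{3 t^{2}}{2} + 3 t + \frac{5}{3} \right)}}{4} - \frac{15 \sin{\left(- \frac{3 t^{2}}{2} + 3 t + \frac{5}{3} \right)}}{4} = f(t).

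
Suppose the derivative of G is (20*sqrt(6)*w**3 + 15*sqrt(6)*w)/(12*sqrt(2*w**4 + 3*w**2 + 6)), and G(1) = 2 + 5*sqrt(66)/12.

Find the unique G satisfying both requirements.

G(w) = 5*sqrt(w**4/3 + w**2/2 + 1)/2 + 2

G'(w) matches the chain-rule pattern g'(h)*h' with inner function h(w) = w**4/3 + w**2/2 + 1; substituting u = h(w) collapses the integral.
A general antiderivative is 5*sqrt(w**4/3 + w**2/2 + 1)/2 + C.
The condition gives C = 2 + 5*sqrt(66)/12 - (5*sqrt(66)/12) = 2.
So G(w) = 5*sqrt(w**4/3 + w**2/2 + 1)/2 + 2.
Check: d/dw[5*sqrt(w**4/3 + w**2/2 + 1)/2 + 2] = (20*sqrt(6)*w**3 + 15*sqrt(6)*w)/(12*sqrt(2*w**4 + 3*w**2 + 6)) = G'(w).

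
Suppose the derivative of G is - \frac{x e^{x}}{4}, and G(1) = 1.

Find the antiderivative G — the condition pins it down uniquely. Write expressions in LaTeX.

G(x) = \frac{\left(1 - x\right) e^{x} + 4}{4}

G'(x) has the shape u'v + uv' for u = \frac{1}{4} - \frac{x}{4} and v = e^{x} — it is the derivative of the product u*v.
A general antiderivative is \frac{\left(1 - x\right) e^{x}}{4} + C.
The condition gives C = 1 - (0) = 1.
So G(x) = \frac{\left(1 - x\right) e^{x} + 4}{4}.
Check: d/dx[\frac{\left(1 - x\right) e^{x} + 4}{4}] = - \frac{x e^{x}}{4} = G'(x).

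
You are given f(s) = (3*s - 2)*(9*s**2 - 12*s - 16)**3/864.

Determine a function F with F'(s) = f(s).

f matches the chain-rule pattern g'(h)*h' with inner function h(s) = -3*s**2/4 + s + 4/3; substituting u = h(s) collapses the integral.
Check: d/ds[(9*s**2 - 12*s - 16)**4/20736] = 81*s**7/32 - 189*s**6/16 + 27*s**5/4 + 30*s**4 - 20*s**3 - 32*s**2 + 64*s/9 + 256/27, which equals f(s).

An antiderivative is F(s) = (9*s**2 - 12*s - 16)**4/20736.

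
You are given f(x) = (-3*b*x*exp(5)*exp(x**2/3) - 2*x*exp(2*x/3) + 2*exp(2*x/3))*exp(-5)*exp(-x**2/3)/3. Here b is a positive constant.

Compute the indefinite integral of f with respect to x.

Any candidate F(x) must reproduce f(x) exactly when differentiated.
Check: d/dx[-b*x**2/2 + exp(-x**2/3 + 2*x/3 - 5)] = (-3*b*x*exp(5)*exp(-2*x/3)*exp(x**2/3) - 2*x + 2)*exp(-5)*exp(2*x/3)*exp(-x**2/3)/3, which equals f(x).

F(x) = -b*x**2/2 + exp(-x**2/3 + 2*x/3 - 5) + C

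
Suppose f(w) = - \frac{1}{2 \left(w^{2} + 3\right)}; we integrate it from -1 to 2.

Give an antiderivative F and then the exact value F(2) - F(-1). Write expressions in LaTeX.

Antiderivative: F(w) = - \frac{\sqrt{3} \operatorname{atan}{\left(\frac{\sqrt{3} w}{3} \right)}}{6}; value = - \frac{\sqrt{3} \operatorname{atan}{\left(\frac{2 \sqrt{3}}{3} \right)}}{6} - \frac{\sqrt{3} \pi}{36}

For F(w) to be correct the identity F'(w) - f(w) = 0 must hold.
F(w) = - \frac{\sqrt{3} \operatorname{atan}{\left(\frac{\sqrt{3} w}{3} \right)}}{6} is an antiderivative of f.
Check: d/dw[- \frac{\sqrt{3} \operatorname{atan}{\left(\frac{\sqrt{3} w}{3} \right)}}{6}] = - \frac{1}{2 w^{2} + 6}, which equals f(w).
F(2) = - \frac{\sqrt{3} \operatorname{atan}{\left(\frac{2 \sqrt{3}}{3} \right)}}{6}; F(-1) = \frac{\sqrt{3} \pi}{36}.
Integral = F(2) - F(-1) = - \frac{\sqrt{3} \operatorname{atan}{\left(\frac{2 \sqrt{3}}{3} \right)}}{6} - \frac{\sqrt{3} \pi}{36}.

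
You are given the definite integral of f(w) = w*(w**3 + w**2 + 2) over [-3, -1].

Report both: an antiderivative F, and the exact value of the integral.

Whatever form F(w) takes, F'(w) = f(w) is non-negotiable.
F(w) = w**5/5 + w**4/4 + w**2 is an antiderivative of f.
Check: d/dw[w**5/5 + w**4/4 + w**2] = w**4 + w**3 + 2*w, which equals f(w).
F(-1) = 21/20; F(-3) = -387/20.
Integral = F(-1) - F(-3) = 102/5.

Antiderivative: F(w) = w**5/5 + w**4/4 + w**2; value = 102/5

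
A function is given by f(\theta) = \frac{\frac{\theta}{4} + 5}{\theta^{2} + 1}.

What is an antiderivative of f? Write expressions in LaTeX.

An antiderivative is F(\theta) = \frac{\log{\left(\theta^{2} + 1 \right)} + 40 \operatorname{atan}{\left(\theta \right)}}{8}.

Recover f(\theta) by differentiating a candidate F(\theta); any mismatch rules it out.
Check: d/d\theta[\frac{\log{\left(\theta^{2} + 1 \right)} + 40 \operatorname{atan}{\left(\theta \right)}}{8}] = \frac{\theta + 20}{4 \theta^{2} + 4}, which equals f(\theta).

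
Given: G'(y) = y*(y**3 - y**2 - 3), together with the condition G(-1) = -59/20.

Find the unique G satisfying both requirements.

Check a candidate G(y) by differentiating: d/dy[G] must match the given G'(y).
A general antiderivative is y**5/5 - y**4/4 - 3*y**2/2 + C.
The condition gives C = -59/20 - (-39/20) = -1.
So G(y) = (4*y**5 - 5*y**4 - 30*y**2 - 20)/20.
Check: d/dy[(4*y**5 - 5*y**4 - 30*y**2 - 20)/20] = y**4 - y**3 - 3*y, which equals G'(y).

G(y) = (4*y**5 - 5*y**4 - 30*y**2 - 20)/20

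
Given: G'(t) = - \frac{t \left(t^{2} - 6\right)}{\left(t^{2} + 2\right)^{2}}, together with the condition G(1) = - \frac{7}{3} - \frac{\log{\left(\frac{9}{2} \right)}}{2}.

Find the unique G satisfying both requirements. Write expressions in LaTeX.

G(t) = - \frac{\log{\left(\frac{3 t^{2}}{2} + 3 \right)}}{2} - 1 - \frac{4}{t^{2} + 2}

Differentiate the proposed G(t) back; it has to land on the given G'(t).
A general antiderivative is - \frac{\log{\left(\frac{3 t^{2}}{2} + 3 \right)}}{2} - \frac{4}{t^{2} + 2} + C.
The condition gives C = - \frac{7}{3} - \frac{\log{\left(\frac{9}{2} \right)}}{2} - (- \frac{4}{3} - \frac{\log{\left(\frac{9}{2} \right)}}{2}) = -1.
So G(t) = - \frac{\log{\left(\frac{3 t^{2}}{2} + 3 \right)}}{2} - 1 - \frac{4}{t^{2} + 2}.
Check: d/dt[- \frac{\log{\left(\frac{3 t^{2}}{2} + 3 \right)}}{2} - 1 - \frac{4}{t^{2} + 2}] = \frac{- t^{3} + 6 t}{t^{4} + 4 t^{2} + 4}, which equals G'(t).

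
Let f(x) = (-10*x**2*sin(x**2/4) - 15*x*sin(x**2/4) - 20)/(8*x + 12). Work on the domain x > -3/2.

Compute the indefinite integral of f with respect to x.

F(x) = 5*(-log(2*x + 3) + cos(x**2/4))/2 + C

Differentiate the proposed F(x) back; it has to land on f(x) exactly.
Check: d/dx[5*(-log(2*x + 3) + cos(x**2/4))/2] = (-10*x**2*sin(x**2/4) - 15*x*sin(x**2/4) - 20)/(8*x + 12) = f(x).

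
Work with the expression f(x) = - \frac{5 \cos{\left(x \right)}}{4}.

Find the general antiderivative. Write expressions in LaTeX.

F(x) = - \frac{5 \sin{\left(x \right)}}{4} + C

For F(x) to be correct the identity F'(x) - f(x) = 0 must hold.
Check: d/dx[- \frac{5 \sin{\left(x \right)}}{4}] = - \frac{5 \cos{\left(x \right)}}{4} = f(x).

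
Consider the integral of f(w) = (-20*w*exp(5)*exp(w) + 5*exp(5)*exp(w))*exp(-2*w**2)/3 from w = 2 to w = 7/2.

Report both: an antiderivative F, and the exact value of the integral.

Antiderivative: F(w) = 5*exp(5)*exp(w)*exp(-2*w**2)/3; value = -5*exp(-1)/3 + 5*exp(-16)/3

f matches the chain-rule pattern g'(h)*h' with inner function h(w) = -2*w**2 + w + 5; substituting u = h(w) collapses the integral.
F(w) = 5*exp(5)*exp(w)*exp(-2*w**2)/3 is an antiderivative of f.
Check: d/dw[5*exp(5)*exp(w)*exp(-2*w**2)/3] = (-20*w*exp(5)*exp(w) + 5*exp(5)*exp(w))*exp(-2*w**2)/3 = f(w).
F(7/2) = 5*exp(-16)/3; F(2) = 5*exp(-1)/3.
Integral = F(7/2) - F(2) = -5*exp(-1)/3 + 5*exp(-16)/3.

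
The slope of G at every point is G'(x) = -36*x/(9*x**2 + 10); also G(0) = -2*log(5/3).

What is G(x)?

The substitution u = 3*x**2/2 + 5/3 works: G'(x) is exactly (dG/du)*(du/dx) for that inner function.
A general antiderivative is -2*log(3*x**2/2 + 5/3) + C.
The condition gives C = -2*log(5/3) - (-2*log(5/3)) = 0.
So G(x) = -2*log(3*x**2/2 + 5/3).
Check: d/dx[-2*log(3*x**2/2 + 5/3)] = -36*x/(9*x**2 + 10) = G'(x).

G(x) = -2*log(3*x**2/2 + 5/3)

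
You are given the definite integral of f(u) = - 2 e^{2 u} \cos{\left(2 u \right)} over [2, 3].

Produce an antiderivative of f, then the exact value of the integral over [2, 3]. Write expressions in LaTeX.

Check any antiderivative F(u) by computing F'(u) and comparing it with f(u).
F(u) = \frac{\left(- \sin{\left(2 u \right)} - \cos{\left(2 u \right)}\right) e^{2 u}}{2} is an antiderivative of f.
Check: d/du[\frac{\left(- \sin{\left(2 u \right)} - \cos{\left(2 u \right)}\right) e^{2 u}}{2}] = - 2 e^{2 u} \cos{\left(2 u \right)} = f(u).
F(3) = - \frac{e^{6} \cos{\left(6 \right)}}{2} - \frac{e^{6} \sin{\left(6 \right)}}{2}; F(2) = - \frac{e^{4} \cos{\left(4 \right)}}{2} - \frac{e^{4} \sin{\left(4 \right)}}{2}.
Integral = F(3) - F(2) = - \frac{e^{6} \cos{\left(6 \right)}}{2} + \frac{e^{4} \sin{\left(4 \right)}}{2} + \frac{e^{4} \cos{\left(4 \right)}}{2} - \frac{e^{6} \sin{\left(6 \right)}}{2}.

Antiderivative: F(u) = \frac{\left(- \sin{\left(2 u \right)} - \cos{\left(2 u \right)}\right) e^{2 u}}{2}; value = - \frac{e^{6} \cos{\left(6 \right)}}{2} + \frac{e^{4} \sin{\left(4 \right)}}{2} + \frac{e^{4} \cos{\left(4 \right)}}{2} - \frac{e^{6} \sin{\left(6 \right)}}{2}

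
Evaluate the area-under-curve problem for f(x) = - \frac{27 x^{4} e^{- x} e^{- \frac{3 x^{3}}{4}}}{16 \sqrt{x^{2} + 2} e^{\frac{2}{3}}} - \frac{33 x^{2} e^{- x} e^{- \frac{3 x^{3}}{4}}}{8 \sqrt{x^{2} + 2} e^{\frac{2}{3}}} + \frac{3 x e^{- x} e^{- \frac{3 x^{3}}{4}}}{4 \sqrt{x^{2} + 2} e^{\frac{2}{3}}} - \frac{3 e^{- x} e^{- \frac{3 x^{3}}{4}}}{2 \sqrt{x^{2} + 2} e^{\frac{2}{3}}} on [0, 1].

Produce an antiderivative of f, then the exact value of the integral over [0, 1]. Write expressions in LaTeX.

Antiderivative: F(x) = \frac{3 \sqrt{x^{2} + 2} e^{- \frac{3 x^{3}}{4} - x - \frac{2}{3}}}{4}; value = - \frac{3 \sqrt{2}}{4 e^{\frac{2}{3}}} + \frac{3 \sqrt{3}}{4 e^{\frac{29}{12}}}

f has the shape u'v + uv' for u = \frac{3 \sqrt{x^{2} + 2}}{4} and v = e^{- \frac{3 x^{3}}{4} - x - \frac{2}{3}} — it is the derivative of the product u*v.
F(x) = \frac{3 \sqrt{x^{2} + 2} e^{- \frac{3 x^{3}}{4} - x - \frac{2}{3}}}{4} is an antiderivative of f.
Check: d/dx[\frac{3 \sqrt{x^{2} + 2} e^{- \frac{3 x^{3}}{4} - x - \frac{2}{3}}}{4}] = \frac{\left(- 27 x^{4} - 66 x^{2} + 12 x - 24\right) e^{- x} e^{- \frac{3 x^{3}}{4}}}{16 \sqrt{x^{2} + 2} e^{\frac{2}{3}}}, which equals f(x).
F(1) = \frac{3 \sqrt{3}}{4 e^{\frac{29}{12}}}; F(0) = \frac{3 \sqrt{2}}{4 e^{\frac{2}{3}}}.
Integral = F(1) - F(0) = - \frac{3 \sqrt{2}}{4 e^{\frac{2}{3}}} + \frac{3 \sqrt{3}}{4 e^{\frac{29}{12}}}.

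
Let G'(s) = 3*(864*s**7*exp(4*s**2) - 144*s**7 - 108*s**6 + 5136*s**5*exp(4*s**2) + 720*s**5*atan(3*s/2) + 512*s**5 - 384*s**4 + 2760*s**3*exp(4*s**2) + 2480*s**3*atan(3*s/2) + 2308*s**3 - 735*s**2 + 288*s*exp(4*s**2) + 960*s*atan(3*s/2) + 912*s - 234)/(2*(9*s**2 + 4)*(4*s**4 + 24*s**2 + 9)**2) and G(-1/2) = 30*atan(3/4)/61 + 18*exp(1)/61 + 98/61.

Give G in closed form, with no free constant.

Recognize the product-rule pattern: G'(s) = u'v + uv' with u = -1/(2*(2*s**4/3 + 4*s**2 + 3/2)), v = -s**2 - s/2 - 3*exp(4*s**2)/2 + 5*atan(3*s/2)/2 + 2, so integration by parts undoes it.
A general antiderivative is -(-s**2 - s/2 - 3*exp(4*s**2)/2 + 5*atan(3*s/2)/2 + 2)/(2*(2*s**4/3 + 4*s**2 + 3/2)) + C.
The condition gives C = 30*atan(3/4)/61 + 18*exp(1)/61 + 98/61 - (-24/61 + 30*atan(3/4)/61 + 18*exp(1)/61) = 2.
So G(s) = (16*s**4 + 102*s**2 + 3*s + 9*exp(4*s**2) - 15*atan(3*s/2) + 24)/(2*(4*s**4 + 24*s**2 + 9)).
Check: d/ds[(16*s**4 + 102*s**2 + 3*s + 9*exp(4*s**2) - 15*atan(3*s/2) + 24)/(2*(4*s**4 + 24*s**2 + 9))] = (2592*s**7*exp(4*s**2) - 432*s**7 - 324*s**6 + 15408*s**5*exp(4*s**2) + 2160*s**5*atan(3*s/2) + 1536*s**5 - 1152*s**4 + 8280*s**3*exp(4*s**2) + 7440*s**3*atan(3*s/2) + 6924*s**3 - 2205*s**2 + 864*s*exp(4*s**2) + 2880*s*atan(3*s/2) + 2736*s - 702)/(288*s**10 + 3584*s**8 + 13200*s**6 + 12960*s**4 + 4914*s**2 + 648), which equals G'(s).

G(s) = (16*s**4 + 102*s**2 + 3*s + 9*exp(4*s**2) - 15*atan(3*s/2) + 24)/(2*(4*s**4 + 24*s**2 + 9))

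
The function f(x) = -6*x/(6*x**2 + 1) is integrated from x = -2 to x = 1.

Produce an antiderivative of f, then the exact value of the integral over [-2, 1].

f matches the chain-rule pattern g'(h)*h' with inner function h(x) = 4*x**2 + 2/3; substituting u = h(x) collapses the integral.
F(x) = -log(4*x**2 + 2/3)/2 is an antiderivative of f.
Check: d/dx[-log(4*x**2 + 2/3)/2] = -6*x/(6*x**2 + 1) = f(x).
F(1) = -log(14/3)/2; F(-2) = -log(50/3)/2.
Integral = F(1) - F(-2) = -log(14/3)/2 + log(50/3)/2.

Antiderivative: F(x) = -log(4*x**2 + 2/3)/2; value = -log(14/3)/2 + log(50/3)/2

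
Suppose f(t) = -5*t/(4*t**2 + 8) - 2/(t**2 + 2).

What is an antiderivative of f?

Integrate term by term and add the pieces.
Check: d/dt[-5*log(t**2 + 2)/8 - sqrt(2)*atan(sqrt(2)*t/2)] = (-5*t - 8)/(4*t**2 + 8), which equals f(t).

An antiderivative is F(t) = -5*log(t**2 + 2)/8 - sqrt(2)*atan(sqrt(2)*t/2).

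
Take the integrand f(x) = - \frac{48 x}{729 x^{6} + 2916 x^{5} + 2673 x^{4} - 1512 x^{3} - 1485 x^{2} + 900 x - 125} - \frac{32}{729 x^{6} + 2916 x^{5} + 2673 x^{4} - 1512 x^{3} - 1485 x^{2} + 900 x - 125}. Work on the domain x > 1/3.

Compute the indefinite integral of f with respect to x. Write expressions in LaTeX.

F(x) = \frac{4}{3 \left(3 x - 1\right)^{2} \left(3 x + 5\right)^{2}} + C

Recognize the product-rule pattern: f = u'v + uv' with u = \frac{4}{3 \left(3 x - 1\right)^{2}}, v = \frac{1}{\left(3 x + 5\right)^{2}}, so integration by parts undoes it.
Check: d/dx[\frac{4}{3 \left(3 x - 1\right)^{2} \left(3 x + 5\right)^{2}}] = \frac{- 48 x - 32}{729 x^{6} + 2916 x^{5} + 2673 x^{4} - 1512 x^{3} - 1485 x^{2} + 900 x - 125}, which equals f(x).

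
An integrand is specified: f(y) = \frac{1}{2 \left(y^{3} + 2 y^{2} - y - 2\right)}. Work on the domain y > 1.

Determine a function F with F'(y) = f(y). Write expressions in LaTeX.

Factor the denominator (2 \left(y - 1\right) \left(y + 1\right) \left(y + 2\right)) and decompose: f = \frac{1}{6 \left(y + 2\right)} - \frac{1}{4 \left(y + 1\right)} + \frac{1}{12 \left(y - 1\right)}; each piece integrates to a log, atan, or power term.
Check: d/dy[\frac{\log{\left(y - 1 \right)}}{12} - \frac{\log{\left(y + 1 \right)}}{4} + \frac{\log{\left(y + 2 \right)}}{6}] = \frac{1}{2 y^{3} + 4 y^{2} - 2 y - 4}, which equals f(y).

An antiderivative is F(y) = \frac{\log{\left(y - 1 \right)}}{12} - \frac{\log{\left(y + 1 \right)}}{4} + \frac{\log{\left(y + 2 \right)}}{6}.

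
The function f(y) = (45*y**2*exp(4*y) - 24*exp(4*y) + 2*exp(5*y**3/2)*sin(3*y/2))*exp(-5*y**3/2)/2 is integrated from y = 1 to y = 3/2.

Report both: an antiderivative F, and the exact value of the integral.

Antiderivative: F(y) = (-9*exp(-5*y**3/2 + 4*y) - 2*cos(3*y/2))/3; value = -3*exp(-39/16) + 2*cos(3/2)/3 - 2*cos(9/4)/3 + 3*exp(3/2)

Check any antiderivative F(y) by computing F'(y) and comparing it with f(y).
F(y) = (-9*exp(-5*y**3/2 + 4*y) - 2*cos(3*y/2))/3 is an antiderivative of f.
Check: d/dy[(-9*exp(-5*y**3/2 + 4*y) - 2*cos(3*y/2))/3] = 45*y**2*exp(4*y)*exp(-5*y**3/2)/2 - 12*exp(4*y)*exp(-5*y**3/2) + sin(3*y/2), which equals f(y).
F(3/2) = -3*exp(-39/16) - 2*cos(9/4)/3; F(1) = -3*exp(3/2) - 2*cos(3/2)/3.
Integral = F(3/2) - F(1) = -3*exp(-39/16) + 2*cos(3/2)/3 - 2*cos(9/4)/3 + 3*exp(3/2).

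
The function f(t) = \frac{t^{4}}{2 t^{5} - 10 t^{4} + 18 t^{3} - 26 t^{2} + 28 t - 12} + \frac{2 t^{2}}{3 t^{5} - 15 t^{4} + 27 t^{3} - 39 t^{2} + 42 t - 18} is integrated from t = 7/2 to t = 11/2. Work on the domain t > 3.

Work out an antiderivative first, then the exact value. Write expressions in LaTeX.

Antiderivative: F(t) = \frac{2511 t \log{\left(t - 3 \right)} - 1243 t \log{\left(t - 1 \right)} - 40 t \log{\left(t^{2} + 2 \right)} + 56 \sqrt{2} t \operatorname{atan}{\left(\frac{\sqrt{2} t}{2} \right)} - 2511 \log{\left(t - 3 \right)} + 1243 \log{\left(t - 1 \right)} + 40 \log{\left(t^{2} + 2 \right)} - 56 \sqrt{2} \operatorname{atan}{\left(\frac{\sqrt{2} t}{2} \right)} + 462}{2376 \left(t - 1\right)}; value = - \frac{113 \log{\left(\frac{9}{2} \right)}}{216} - \frac{5 \log{\left(\frac{129}{4} \right)}}{297} - \frac{7 \sqrt{2} \operatorname{atan}{\left(\frac{7 \sqrt{2}}{4} \right)}}{297} - \frac{14}{405} + \frac{7 \sqrt{2} \operatorname{atan}{\left(\frac{11 \sqrt{2}}{4} \right)}}{297} + \frac{5 \log{\left(\frac{57}{4} \right)}}{297} + \frac{93 \log{\left(2 \right)}}{88} + \frac{1877 \log{\left(\frac{5}{2} \right)}}{1188}

The denominator factors as 6 \left(t - 3\right) \left(t - 1\right)^{2} \left(t^{2} + 2\right); partial fractions split f into directly integrable pieces: - \frac{2 \left(5 t - 7\right)}{297 \left(t^{2} + 2\right)} - \frac{113}{216 \left(t - 1\right)} - \frac{7}{36 \left(t - 1\right)^{2}} + \frac{93}{88 \left(t - 3\right)}.
F(t) = \frac{2511 t \log{\left(t - 3 \right)} - 1243 t \log{\left(t - 1 \right)} - 40 t \log{\left(t^{2} + 2 \right)} + 56 \sqrt{2} t \operatorname{atan}{\left(\frac{\sqrt{2} t}{2} \right)} - 2511 \log{\left(t - 3 \right)} + 1243 \log{\left(t - 1 \right)} + 40 \log{\left(t^{2} + 2 \right)} - 56 \sqrt{2} \operatorname{atan}{\left(\frac{\sqrt{2} t}{2} \right)} + 462}{2376 \left(t - 1\right)} is an antiderivative of f.
Check: d/dt[\frac{2511 t \log{\left(t - 3 \right)} - 1243 t \log{\left(t - 1 \right)} - 40 t \log{\left(t^{2} + 2 \right)} + 56 \sqrt{2} t \operatorname{atan}{\left(\frac{\sqrt{2} t}{2} \right)} - 2511 \log{\left(t - 3 \right)} + 1243 \log{\left(t - 1 \right)} + 40 \log{\left(t^{2} + 2 \right)} - 56 \sqrt{2} \operatorname{atan}{\left(\frac{\sqrt{2} t}{2} \right)} + 462}{2376 \left(t - 1\right)}] = \frac{3 t^{4} + 4 t^{2}}{6 t^{5} - 30 t^{4} + 54 t^{3} - 78 t^{2} + 84 t - 36}, which equals f(t).
F(11/2) = - \frac{113 \log{\left(\frac{9}{2} \right)}}{216} - \frac{5 \log{\left(\frac{129}{4} \right)}}{297} + \frac{7}{162} + \frac{7 \sqrt{2} \operatorname{atan}{\left(\frac{11 \sqrt{2}}{4} \right)}}{297} + \frac{93 \log{\left(\frac{5}{2} \right)}}{88}; F(7/2) = - \frac{93 \log{\left(2 \right)}}{88} - \frac{113 \log{\left(\frac{5}{2} \right)}}{216} - \frac{5 \log{\left(\frac{57}{4} \right)}}{297} + \frac{7 \sqrt{2} \operatorname{atan}{\left(\frac{7 \sqrt{2}}{4} \right)}}{297} + \frac{7}{90}.
Integral = F(11/2) - F(7/2) = - \frac{113 \log{\left(\frac{9}{2} \right)}}{216} - \frac{5 \log{\left(\frac{129}{4} \right)}}{297} - \frac{7 \sqrt{2} \operatorname{atan}{\left(\frac{7 \sqrt{2}}{4} \right)}}{297} - \frac{14}{405} + \frac{7 \sqrt{2} \operatorname{atan}{\left(\frac{11 \sqrt{2}}{4} \right)}}{297} + \frac{5 \log{\left(\frac{57}{4} \right)}}{297} + \frac{93 \log{\left(2 \right)}}{88} + \frac{1877 \log{\left(\frac{5}{2} \right)}}{1188}.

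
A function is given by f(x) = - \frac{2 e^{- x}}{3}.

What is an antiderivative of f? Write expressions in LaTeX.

A candidate is checked by its d/dx: the result must match f(x).
Check: d/dx[\frac{2 e^{- x}}{3}] = - \frac{2 e^{- x}}{3} = f(x).

An antiderivative is F(x) = \frac{2 e^{- x}}{3}.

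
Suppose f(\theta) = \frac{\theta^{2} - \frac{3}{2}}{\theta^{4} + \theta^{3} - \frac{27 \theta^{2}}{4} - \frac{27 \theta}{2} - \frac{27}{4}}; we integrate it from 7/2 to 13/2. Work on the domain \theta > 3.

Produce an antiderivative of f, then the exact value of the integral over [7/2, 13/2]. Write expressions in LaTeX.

Antiderivative: F(\theta) = \frac{5 \log{\left(\theta - 3 \right)}}{54} + \frac{\log{\left(\theta + 1 \right)}}{2} - \frac{16 \log{\left(\theta + \frac{3}{2} \right)}}{27} - \frac{2}{6 \theta + 9}; value = - \frac{16 \log{\left(8 \right)}}{27} - \frac{\log{\left(\frac{9}{2} \right)}}{2} + \frac{1}{40} + \frac{5 \log{\left(2 \right)}}{54} + \frac{5 \log{\left(\frac{7}{2} \right)}}{54} + \frac{16 \log{\left(5 \right)}}{27} + \frac{\log{\left(\frac{15}{2} \right)}}{2}

The denominator factors as \left(\theta - 3\right) \left(\theta + 1\right) \left(2 \theta + 3\right)^{2}; partial fractions split f into directly integrable pieces: - \frac{32}{27 \left(2 \theta + 3\right)} + \frac{4}{3 \left(2 \theta + 3\right)^{2}} + \frac{1}{2 \left(\theta + 1\right)} + \frac{5}{54 \left(\theta - 3\right)}.
F(\theta) = \frac{5 \log{\left(\theta - 3 \right)}}{54} + \frac{\log{\left(\theta + 1 \right)}}{2} - \frac{16 \log{\left(\theta + \frac{3}{2} \right)}}{27} - \frac{2}{6 \theta + 9} is an antiderivative of f.
Check: d/d\theta[\frac{5 \log{\left(\theta - 3 \right)}}{54} + \frac{\log{\left(\theta + 1 \right)}}{2} - \frac{16 \log{\left(\theta + \frac{3}{2} \right)}}{27} - \frac{2}{6 \theta + 9}] = \frac{4 \theta^{2} - 6}{4 \theta^{4} + 4 \theta^{3} - 27 \theta^{2} - 54 \theta - 27}, which equals f(\theta).
F(13/2) = - \frac{16 \log{\left(8 \right)}}{27} - \frac{1}{24} + \frac{5 \log{\left(\frac{7}{2} \right)}}{54} + \frac{\log{\left(\frac{15}{2} \right)}}{2}; F(7/2) = - \frac{16 \log{\left(5 \right)}}{27} - \frac{1}{15} - \frac{5 \log{\left(2 \right)}}{54} + \frac{\log{\left(\frac{9}{2} \right)}}{2}.
Integral = F(13/2) - F(7/2) = - \frac{16 \log{\left(8 \right)}}{27} - \frac{\log{\left(\frac{9}{2} \right)}}{2} + \frac{1}{40} + \frac{5 \log{\left(2 \right)}}{54} + \frac{5 \log{\left(\frac{7}{2} \right)}}{54} + \frac{16 \log{\left(5 \right)}}{27} + \frac{\log{\left(\frac{15}{2} \right)}}{2}.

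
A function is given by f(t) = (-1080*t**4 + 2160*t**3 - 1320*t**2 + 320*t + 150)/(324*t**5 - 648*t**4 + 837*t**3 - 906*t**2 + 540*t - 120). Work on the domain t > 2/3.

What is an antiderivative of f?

Since d/dt undoes antidifferentiation here, F'(t) = f(t) is required of F(t).
Check: d/dt[5*(-(3*t - 2)**2*log(2*t**2 + 5/2) - 1)/(3*(3*t - 2)**2)] = (-1080*t**4 + 2160*t**3 - 1320*t**2 + 320*t + 150)/(324*t**5 - 648*t**4 + 837*t**3 - 906*t**2 + 540*t - 120) = f(t).

An antiderivative is F(t) = 5*(-(3*t - 2)**2*log(2*t**2 + 5/2) - 1)/(3*(3*t - 2)**2).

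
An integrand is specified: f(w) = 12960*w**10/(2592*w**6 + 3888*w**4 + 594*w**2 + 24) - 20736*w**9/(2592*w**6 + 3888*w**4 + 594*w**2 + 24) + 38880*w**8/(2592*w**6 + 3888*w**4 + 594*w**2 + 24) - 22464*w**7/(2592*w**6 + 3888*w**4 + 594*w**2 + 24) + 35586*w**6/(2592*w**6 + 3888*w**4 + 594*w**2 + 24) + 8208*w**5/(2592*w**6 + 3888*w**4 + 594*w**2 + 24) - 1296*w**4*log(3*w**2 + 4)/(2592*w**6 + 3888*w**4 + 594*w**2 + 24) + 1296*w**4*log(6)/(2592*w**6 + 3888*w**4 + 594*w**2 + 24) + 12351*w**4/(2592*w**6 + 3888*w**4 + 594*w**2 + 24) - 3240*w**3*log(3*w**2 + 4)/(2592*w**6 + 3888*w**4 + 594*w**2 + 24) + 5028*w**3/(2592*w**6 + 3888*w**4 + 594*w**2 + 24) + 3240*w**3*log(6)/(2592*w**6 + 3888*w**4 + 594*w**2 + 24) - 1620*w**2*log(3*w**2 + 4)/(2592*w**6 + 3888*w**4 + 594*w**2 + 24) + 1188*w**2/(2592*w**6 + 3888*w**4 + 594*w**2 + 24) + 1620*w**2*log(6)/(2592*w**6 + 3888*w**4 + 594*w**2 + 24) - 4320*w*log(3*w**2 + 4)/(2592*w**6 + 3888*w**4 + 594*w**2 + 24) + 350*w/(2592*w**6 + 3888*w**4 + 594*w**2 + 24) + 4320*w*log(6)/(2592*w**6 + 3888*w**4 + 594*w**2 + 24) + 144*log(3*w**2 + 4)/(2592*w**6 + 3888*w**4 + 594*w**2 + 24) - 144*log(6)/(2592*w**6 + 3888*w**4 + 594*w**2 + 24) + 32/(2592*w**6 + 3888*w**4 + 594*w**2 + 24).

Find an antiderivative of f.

The integrand splits into summands that can be handled one at a time.
Check: d/dw[(72*w**7 - 144*w**6 + 186*w**5 + 108*w**4 + 111*w**3 + 10*w**2 + 36*w*log(w**2/2 + 2/3) + 8*w + 45*log(w**2/2 + 2/3))/(6*(12*w**2 + 1))] = (12960*w**10 - 20736*w**9 + 38880*w**8 - 22464*w**7 + 35586*w**6 + 8208*w**5 - 1296*w**4*log(3*w**2 + 4) + 1296*w**4*log(6) + 12351*w**4 - 3240*w**3*log(3*w**2 + 4) + 5028*w**3 + 3240*w**3*log(6) - 1620*w**2*log(3*w**2 + 4) + 1188*w**2 + 1620*w**2*log(6) - 4320*w*log(3*w**2 + 4) + 350*w + 4320*w*log(6) + 144*log(3*w**2 + 4) - 144*log(6) + 32)/(2592*w**6 + 3888*w**4 + 594*w**2 + 24), which equals f(w).

An antiderivative is F(w) = (72*w**7 - 144*w**6 + 186*w**5 + 108*w**4 + 111*w**3 + 10*w**2 + 36*w*log(w**2/2 + 2/3) + 8*w + 45*log(w**2/2 + 2/3))/(6*(12*w**2 + 1)).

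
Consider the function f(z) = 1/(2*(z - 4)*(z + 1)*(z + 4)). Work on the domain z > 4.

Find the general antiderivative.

F(z) = log(z - 4)/80 - log(z + 1)/30 + log(z + 4)/48 + C

The denominator factors as 2*(z - 4)*(z + 1)*(z + 4); partial fractions split f into directly integrable pieces: 1/(48*(z + 4)) - 1/(30*(z + 1)) + 1/(80*(z - 4)).
Check: d/dz[log(z - 4)/80 - log(z + 1)/30 + log(z + 4)/48] = 1/(2*z**3 + 2*z**2 - 32*z - 32), which equals f(z).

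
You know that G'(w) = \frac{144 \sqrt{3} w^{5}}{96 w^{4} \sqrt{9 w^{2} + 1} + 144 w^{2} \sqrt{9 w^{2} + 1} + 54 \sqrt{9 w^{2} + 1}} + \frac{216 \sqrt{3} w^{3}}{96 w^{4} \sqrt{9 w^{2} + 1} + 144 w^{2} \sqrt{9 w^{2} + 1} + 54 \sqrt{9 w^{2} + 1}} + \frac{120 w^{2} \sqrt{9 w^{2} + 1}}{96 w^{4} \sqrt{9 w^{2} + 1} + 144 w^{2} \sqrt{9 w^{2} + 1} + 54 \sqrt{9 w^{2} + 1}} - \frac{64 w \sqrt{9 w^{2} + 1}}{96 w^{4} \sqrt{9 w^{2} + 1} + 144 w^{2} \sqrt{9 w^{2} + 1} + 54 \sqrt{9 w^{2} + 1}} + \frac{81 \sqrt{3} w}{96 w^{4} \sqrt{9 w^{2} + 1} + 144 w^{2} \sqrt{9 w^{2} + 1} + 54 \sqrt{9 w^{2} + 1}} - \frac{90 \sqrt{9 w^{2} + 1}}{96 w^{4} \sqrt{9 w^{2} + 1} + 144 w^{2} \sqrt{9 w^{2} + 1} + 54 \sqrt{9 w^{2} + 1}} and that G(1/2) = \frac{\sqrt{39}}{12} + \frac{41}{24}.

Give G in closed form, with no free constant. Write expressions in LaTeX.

The integrand splits into summands that can be handled one at a time.
A general antiderivative is \frac{\frac{2}{3} - \frac{5 w}{2}}{2 w^{2} + \frac{3}{2}} + \frac{\sqrt{3 w^{2} + \frac{1}{3}}}{2} + C.
The condition gives C = \frac{\sqrt{39}}{12} + \frac{41}{24} - (- \frac{7}{24} + \frac{\sqrt{39}}{12}) = 2.
So G(w) = - \frac{5 w}{4 w^{2} + 3} + \frac{\sqrt{3 w^{2} + \frac{1}{3}}}{2} + 2 + \frac{2}{6 w^{2} + \frac{9}{2}}.
Check: d/dw[- \frac{5 w}{4 w^{2} + 3} + \frac{\sqrt{3 w^{2} + \frac{1}{3}}}{2} + 2 + \frac{2}{6 w^{2} + \frac{9}{2}}] = \frac{144 \sqrt{3} w^{5} + 216 \sqrt{3} w^{3} + 120 w^{2} \sqrt{9 w^{2} + 1} - 64 w \sqrt{9 w^{2} + 1} + 81 \sqrt{3} w - 90 \sqrt{9 w^{2} + 1}}{96 w^{4} \sqrt{9 w^{2} + 1} + 144 w^{2} \sqrt{9 w^{2} + 1} + 54 \sqrt{9 w^{2} + 1}}, which equals G'(w).

G(w) = - \frac{5 w}{4 w^{2} + 3} + \frac{\sqrt{3 w^{2} + \frac{1}{3}}}{2} + 2 + \frac{2}{6 w^{2} + \frac{9}{2}}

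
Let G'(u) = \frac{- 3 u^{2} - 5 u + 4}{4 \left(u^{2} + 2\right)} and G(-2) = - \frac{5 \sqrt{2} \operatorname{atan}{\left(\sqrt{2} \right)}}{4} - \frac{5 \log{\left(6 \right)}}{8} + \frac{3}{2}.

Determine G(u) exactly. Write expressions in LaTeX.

Whatever form G(u) takes, its d/du must return the stated G'(u).
A general antiderivative is - \frac{3 u}{4} - \frac{5 \log{\left(u^{2} + 2 \right)}}{8} + \frac{5 \sqrt{2} \operatorname{atan}{\left(\frac{\sqrt{2} u}{2} \right)}}{4} + C.
The condition gives C = - \frac{5 \sqrt{2} \operatorname{atan}{\left(\sqrt{2} \right)}}{4} - \frac{5 \log{\left(6 \right)}}{8} + \frac{3}{2} - (- \frac{5 \sqrt{2} \operatorname{atan}{\left(\sqrt{2} \right)}}{4} - \frac{5 \log{\left(6 \right)}}{8} + \frac{3}{2}) = 0.
So G(u) = - \frac{3 u}{4} - \frac{5 \log{\left(u^{2} + 2 \right)}}{8} + \frac{5 \sqrt{2} \operatorname{atan}{\left(\frac{\sqrt{2} u}{2} \right)}}{4}.
Check: d/du[- \frac{3 u}{4} - \frac{5 \log{\left(u^{2} + 2 \right)}}{8} + \frac{5 \sqrt{2} \operatorname{atan}{\left(\frac{\sqrt{2} u}{2} \right)}}{4}] = \frac{- 3 u^{2} - 5 u + 4}{4 u^{2} + 8}, which equals G'(u).

G(u) = - \frac{3 u}{4} - \frac{5 \log{\left(u^{2} + 2 \right)}}{8} + \frac{5 \sqrt{2} \operatorname{atan}{\left(\frac{\sqrt{2} u}{2} \right)}}{4}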